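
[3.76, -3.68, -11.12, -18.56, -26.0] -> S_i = 3.76 + -7.44*i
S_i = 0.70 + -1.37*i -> [0.7, -0.67, -2.04, -3.41, -4.78]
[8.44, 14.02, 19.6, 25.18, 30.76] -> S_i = 8.44 + 5.58*i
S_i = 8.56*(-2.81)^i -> [8.56, -24.05, 67.59, -189.93, 533.7]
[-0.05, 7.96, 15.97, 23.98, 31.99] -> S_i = -0.05 + 8.01*i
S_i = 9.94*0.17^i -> [9.94, 1.69, 0.29, 0.05, 0.01]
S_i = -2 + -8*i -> [-2, -10, -18, -26, -34]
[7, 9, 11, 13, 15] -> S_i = 7 + 2*i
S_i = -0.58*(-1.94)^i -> [-0.58, 1.13, -2.18, 4.23, -8.22]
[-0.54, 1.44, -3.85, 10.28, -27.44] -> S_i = -0.54*(-2.67)^i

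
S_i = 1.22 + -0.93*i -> [1.22, 0.29, -0.64, -1.57, -2.5]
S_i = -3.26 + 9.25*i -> [-3.26, 5.99, 15.24, 24.49, 33.74]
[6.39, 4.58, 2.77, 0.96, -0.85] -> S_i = 6.39 + -1.81*i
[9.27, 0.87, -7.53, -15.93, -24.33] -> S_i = 9.27 + -8.40*i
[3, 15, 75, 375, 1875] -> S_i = 3*5^i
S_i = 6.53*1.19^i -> [6.53, 7.77, 9.25, 11.0, 13.09]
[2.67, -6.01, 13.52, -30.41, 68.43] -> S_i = 2.67*(-2.25)^i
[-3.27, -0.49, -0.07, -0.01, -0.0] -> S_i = -3.27*0.15^i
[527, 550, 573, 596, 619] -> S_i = 527 + 23*i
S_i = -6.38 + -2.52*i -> [-6.38, -8.9, -11.42, -13.94, -16.46]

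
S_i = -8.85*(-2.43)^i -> [-8.85, 21.51, -52.26, 126.99, -308.58]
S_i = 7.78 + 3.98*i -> [7.78, 11.76, 15.74, 19.72, 23.7]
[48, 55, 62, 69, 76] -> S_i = 48 + 7*i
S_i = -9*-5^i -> [-9, 45, -225, 1125, -5625]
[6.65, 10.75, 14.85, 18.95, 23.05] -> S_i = 6.65 + 4.10*i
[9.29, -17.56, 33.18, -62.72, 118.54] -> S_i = 9.29*(-1.89)^i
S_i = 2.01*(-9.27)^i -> [2.01, -18.63, 172.73, -1601.16, 14842.77]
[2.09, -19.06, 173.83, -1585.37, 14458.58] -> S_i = 2.09*(-9.12)^i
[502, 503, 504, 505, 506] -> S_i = 502 + 1*i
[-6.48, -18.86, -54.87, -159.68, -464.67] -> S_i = -6.48*2.91^i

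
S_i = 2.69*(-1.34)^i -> [2.69, -3.6, 4.83, -6.47, 8.67]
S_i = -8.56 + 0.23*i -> [-8.56, -8.33, -8.1, -7.87, -7.64]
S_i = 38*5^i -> [38, 190, 950, 4750, 23750]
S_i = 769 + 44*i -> [769, 813, 857, 901, 945]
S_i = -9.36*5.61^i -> [-9.36, -52.51, -294.58, -1652.59, -9271.02]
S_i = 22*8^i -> [22, 176, 1408, 11264, 90112]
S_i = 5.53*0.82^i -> [5.53, 4.53, 3.72, 3.05, 2.5]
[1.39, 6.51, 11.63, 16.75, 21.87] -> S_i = 1.39 + 5.12*i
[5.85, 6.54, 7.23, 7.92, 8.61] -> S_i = 5.85 + 0.69*i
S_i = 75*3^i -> [75, 225, 675, 2025, 6075]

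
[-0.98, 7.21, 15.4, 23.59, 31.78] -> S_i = -0.98 + 8.19*i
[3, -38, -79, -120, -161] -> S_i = 3 + -41*i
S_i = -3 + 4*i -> [-3, 1, 5, 9, 13]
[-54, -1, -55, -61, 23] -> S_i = Random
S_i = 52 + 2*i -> [52, 54, 56, 58, 60]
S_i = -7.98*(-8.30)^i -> [-7.98, 66.23, -549.74, 4562.86, -37871.74]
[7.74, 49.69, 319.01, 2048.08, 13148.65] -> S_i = 7.74*6.42^i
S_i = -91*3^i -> [-91, -273, -819, -2457, -7371]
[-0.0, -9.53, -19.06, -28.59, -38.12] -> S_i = -0.00 + -9.53*i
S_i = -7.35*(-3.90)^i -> [-7.35, 28.66, -111.79, 435.99, -1700.38]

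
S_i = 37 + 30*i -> [37, 67, 97, 127, 157]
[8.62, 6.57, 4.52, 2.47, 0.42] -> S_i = 8.62 + -2.05*i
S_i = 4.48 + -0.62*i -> [4.48, 3.86, 3.24, 2.62, 2.0]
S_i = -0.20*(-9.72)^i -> [-0.2, 1.94, -18.9, 183.67, -1785.23]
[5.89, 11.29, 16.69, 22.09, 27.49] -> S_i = 5.89 + 5.40*i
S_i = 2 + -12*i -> [2, -10, -22, -34, -46]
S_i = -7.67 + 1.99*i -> [-7.67, -5.68, -3.69, -1.7, 0.29]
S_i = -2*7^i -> [-2, -14, -98, -686, -4802]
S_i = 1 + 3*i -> [1, 4, 7, 10, 13]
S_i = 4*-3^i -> [4, -12, 36, -108, 324]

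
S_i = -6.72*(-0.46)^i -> [-6.72, 3.09, -1.42, 0.65, -0.3]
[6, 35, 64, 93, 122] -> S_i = 6 + 29*i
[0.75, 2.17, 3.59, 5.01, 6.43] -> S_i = 0.75 + 1.42*i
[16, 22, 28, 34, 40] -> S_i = 16 + 6*i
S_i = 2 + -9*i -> [2, -7, -16, -25, -34]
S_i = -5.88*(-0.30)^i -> [-5.88, 1.76, -0.53, 0.16, -0.05]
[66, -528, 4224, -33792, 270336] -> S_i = 66*-8^i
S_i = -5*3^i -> [-5, -15, -45, -135, -405]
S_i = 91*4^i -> [91, 364, 1456, 5824, 23296]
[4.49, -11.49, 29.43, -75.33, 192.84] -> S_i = 4.49*(-2.56)^i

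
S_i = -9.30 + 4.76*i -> [-9.3, -4.54, 0.22, 4.98, 9.74]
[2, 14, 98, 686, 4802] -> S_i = 2*7^i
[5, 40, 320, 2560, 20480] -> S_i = 5*8^i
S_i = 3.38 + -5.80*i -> [3.38, -2.42, -8.22, -14.02, -19.82]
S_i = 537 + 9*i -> [537, 546, 555, 564, 573]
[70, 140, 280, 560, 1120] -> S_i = 70*2^i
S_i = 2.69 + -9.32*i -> [2.69, -6.63, -15.95, -25.27, -34.59]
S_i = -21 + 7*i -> [-21, -14, -7, 0, 7]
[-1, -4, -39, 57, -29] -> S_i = Random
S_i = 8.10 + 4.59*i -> [8.1, 12.69, 17.28, 21.87, 26.46]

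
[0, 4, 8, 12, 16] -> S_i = 0 + 4*i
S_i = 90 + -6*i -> [90, 84, 78, 72, 66]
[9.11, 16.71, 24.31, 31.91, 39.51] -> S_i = 9.11 + 7.60*i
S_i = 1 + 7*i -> [1, 8, 15, 22, 29]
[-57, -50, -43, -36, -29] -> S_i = -57 + 7*i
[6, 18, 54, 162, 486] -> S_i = 6*3^i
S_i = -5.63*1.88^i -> [-5.63, -10.58, -19.9, -37.41, -70.33]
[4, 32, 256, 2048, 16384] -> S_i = 4*8^i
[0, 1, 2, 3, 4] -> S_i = 0 + 1*i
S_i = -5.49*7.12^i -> [-5.49, -39.09, -278.31, -1981.58, -14108.87]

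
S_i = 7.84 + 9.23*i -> [7.84, 17.07, 26.3, 35.53, 44.76]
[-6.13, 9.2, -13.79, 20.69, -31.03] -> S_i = -6.13*(-1.50)^i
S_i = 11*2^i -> [11, 22, 44, 88, 176]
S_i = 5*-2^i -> [5, -10, 20, -40, 80]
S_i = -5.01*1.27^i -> [-5.01, -6.36, -8.08, -10.26, -13.03]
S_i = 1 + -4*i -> [1, -3, -7, -11, -15]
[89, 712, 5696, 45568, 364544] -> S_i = 89*8^i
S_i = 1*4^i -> [1, 4, 16, 64, 256]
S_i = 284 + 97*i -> [284, 381, 478, 575, 672]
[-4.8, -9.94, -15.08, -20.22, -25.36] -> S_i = -4.80 + -5.14*i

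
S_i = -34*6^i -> [-34, -204, -1224, -7344, -44064]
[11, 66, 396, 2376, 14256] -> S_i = 11*6^i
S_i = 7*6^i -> [7, 42, 252, 1512, 9072]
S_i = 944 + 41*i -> [944, 985, 1026, 1067, 1108]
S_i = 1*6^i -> [1, 6, 36, 216, 1296]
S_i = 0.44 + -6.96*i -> [0.44, -6.52, -13.48, -20.44, -27.4]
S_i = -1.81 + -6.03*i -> [-1.81, -7.84, -13.87, -19.9, -25.93]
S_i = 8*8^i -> [8, 64, 512, 4096, 32768]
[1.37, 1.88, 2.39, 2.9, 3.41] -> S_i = 1.37 + 0.51*i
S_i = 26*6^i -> [26, 156, 936, 5616, 33696]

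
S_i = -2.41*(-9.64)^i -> [-2.41, 23.23, -223.96, 2158.98, -20812.54]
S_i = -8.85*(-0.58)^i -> [-8.85, 5.13, -2.98, 1.73, -1.0]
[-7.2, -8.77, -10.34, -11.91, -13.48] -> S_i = -7.20 + -1.57*i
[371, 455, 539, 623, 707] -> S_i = 371 + 84*i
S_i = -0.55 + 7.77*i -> [-0.55, 7.22, 14.99, 22.76, 30.53]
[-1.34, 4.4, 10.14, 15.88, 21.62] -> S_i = -1.34 + 5.74*i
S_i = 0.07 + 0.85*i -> [0.07, 0.92, 1.77, 2.62, 3.47]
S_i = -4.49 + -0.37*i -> [-4.49, -4.86, -5.23, -5.6, -5.97]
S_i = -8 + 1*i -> [-8, -7, -6, -5, -4]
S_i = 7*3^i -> [7, 21, 63, 189, 567]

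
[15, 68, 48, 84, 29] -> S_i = Random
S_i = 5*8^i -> [5, 40, 320, 2560, 20480]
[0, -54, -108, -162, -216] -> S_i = 0 + -54*i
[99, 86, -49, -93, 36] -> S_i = Random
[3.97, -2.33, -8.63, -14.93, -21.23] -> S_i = 3.97 + -6.30*i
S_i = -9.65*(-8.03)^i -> [-9.65, 77.49, -622.24, 4996.59, -40122.64]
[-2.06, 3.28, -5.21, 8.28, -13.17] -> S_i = -2.06*(-1.59)^i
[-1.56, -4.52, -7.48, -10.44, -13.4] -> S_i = -1.56 + -2.96*i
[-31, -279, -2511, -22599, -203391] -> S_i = -31*9^i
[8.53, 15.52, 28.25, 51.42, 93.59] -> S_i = 8.53*1.82^i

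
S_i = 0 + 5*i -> [0, 5, 10, 15, 20]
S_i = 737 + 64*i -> [737, 801, 865, 929, 993]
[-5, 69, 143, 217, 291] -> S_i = -5 + 74*i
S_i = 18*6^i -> [18, 108, 648, 3888, 23328]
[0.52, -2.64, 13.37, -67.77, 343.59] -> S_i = 0.52*(-5.07)^i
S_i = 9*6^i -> [9, 54, 324, 1944, 11664]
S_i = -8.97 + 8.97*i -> [-8.97, 0.0, 8.97, 17.94, 26.91]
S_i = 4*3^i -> [4, 12, 36, 108, 324]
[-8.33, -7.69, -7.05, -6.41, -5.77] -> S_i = -8.33 + 0.64*i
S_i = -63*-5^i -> [-63, 315, -1575, 7875, -39375]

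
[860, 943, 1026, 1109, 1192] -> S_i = 860 + 83*i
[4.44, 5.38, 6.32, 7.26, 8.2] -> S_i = 4.44 + 0.94*i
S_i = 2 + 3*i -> [2, 5, 8, 11, 14]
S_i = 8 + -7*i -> [8, 1, -6, -13, -20]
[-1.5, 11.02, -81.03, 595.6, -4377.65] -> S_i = -1.50*(-7.35)^i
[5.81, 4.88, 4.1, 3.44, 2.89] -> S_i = 5.81*0.84^i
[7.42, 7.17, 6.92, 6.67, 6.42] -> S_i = 7.42 + -0.25*i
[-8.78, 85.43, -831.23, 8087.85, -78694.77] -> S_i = -8.78*(-9.73)^i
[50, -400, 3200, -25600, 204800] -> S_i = 50*-8^i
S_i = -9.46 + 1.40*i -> [-9.46, -8.06, -6.66, -5.26, -3.86]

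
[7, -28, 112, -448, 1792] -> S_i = 7*-4^i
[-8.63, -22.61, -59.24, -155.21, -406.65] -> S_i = -8.63*2.62^i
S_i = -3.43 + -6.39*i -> [-3.43, -9.82, -16.21, -22.6, -28.99]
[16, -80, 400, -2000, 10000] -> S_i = 16*-5^i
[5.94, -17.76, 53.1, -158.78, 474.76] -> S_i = 5.94*(-2.99)^i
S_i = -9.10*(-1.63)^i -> [-9.1, 14.83, -24.18, 39.41, -64.24]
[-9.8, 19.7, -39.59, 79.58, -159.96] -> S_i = -9.80*(-2.01)^i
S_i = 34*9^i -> [34, 306, 2754, 24786, 223074]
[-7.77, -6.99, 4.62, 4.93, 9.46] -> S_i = Random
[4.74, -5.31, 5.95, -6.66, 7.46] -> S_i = 4.74*(-1.12)^i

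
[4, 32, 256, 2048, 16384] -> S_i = 4*8^i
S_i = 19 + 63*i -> [19, 82, 145, 208, 271]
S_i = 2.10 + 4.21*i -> [2.1, 6.31, 10.52, 14.73, 18.94]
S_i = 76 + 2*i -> [76, 78, 80, 82, 84]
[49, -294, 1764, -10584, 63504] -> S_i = 49*-6^i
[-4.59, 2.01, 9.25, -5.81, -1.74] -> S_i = Random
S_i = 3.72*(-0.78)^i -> [3.72, -2.9, 2.26, -1.77, 1.38]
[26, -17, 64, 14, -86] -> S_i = Random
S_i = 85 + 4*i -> [85, 89, 93, 97, 101]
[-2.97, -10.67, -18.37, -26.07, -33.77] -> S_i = -2.97 + -7.70*i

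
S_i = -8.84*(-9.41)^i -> [-8.84, 83.18, -782.77, 7365.82, -69312.37]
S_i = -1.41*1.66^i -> [-1.41, -2.34, -3.89, -6.45, -10.71]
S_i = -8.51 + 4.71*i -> [-8.51, -3.8, 0.91, 5.62, 10.33]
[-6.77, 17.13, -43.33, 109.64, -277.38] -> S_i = -6.77*(-2.53)^i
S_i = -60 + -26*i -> [-60, -86, -112, -138, -164]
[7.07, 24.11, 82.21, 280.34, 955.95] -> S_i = 7.07*3.41^i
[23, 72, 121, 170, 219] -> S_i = 23 + 49*i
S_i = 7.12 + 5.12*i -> [7.12, 12.24, 17.36, 22.48, 27.6]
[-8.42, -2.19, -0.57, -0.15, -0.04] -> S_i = -8.42*0.26^i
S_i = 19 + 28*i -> [19, 47, 75, 103, 131]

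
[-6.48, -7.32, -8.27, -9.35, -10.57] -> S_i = -6.48*1.13^i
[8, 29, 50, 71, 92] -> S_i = 8 + 21*i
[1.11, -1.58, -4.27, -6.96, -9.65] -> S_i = 1.11 + -2.69*i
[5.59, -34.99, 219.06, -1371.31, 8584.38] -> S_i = 5.59*(-6.26)^i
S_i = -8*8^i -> [-8, -64, -512, -4096, -32768]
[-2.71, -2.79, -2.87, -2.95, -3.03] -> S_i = -2.71 + -0.08*i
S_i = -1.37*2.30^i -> [-1.37, -3.15, -7.25, -16.67, -38.34]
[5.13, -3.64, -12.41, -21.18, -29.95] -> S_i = 5.13 + -8.77*i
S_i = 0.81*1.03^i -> [0.81, 0.83, 0.86, 0.89, 0.91]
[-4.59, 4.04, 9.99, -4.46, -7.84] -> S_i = Random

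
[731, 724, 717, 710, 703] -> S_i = 731 + -7*i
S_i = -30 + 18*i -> [-30, -12, 6, 24, 42]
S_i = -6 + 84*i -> [-6, 78, 162, 246, 330]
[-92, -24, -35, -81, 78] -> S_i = Random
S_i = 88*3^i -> [88, 264, 792, 2376, 7128]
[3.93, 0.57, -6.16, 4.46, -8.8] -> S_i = Random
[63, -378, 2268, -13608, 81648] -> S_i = 63*-6^i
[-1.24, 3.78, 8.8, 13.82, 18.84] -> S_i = -1.24 + 5.02*i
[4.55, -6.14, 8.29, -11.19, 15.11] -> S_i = 4.55*(-1.35)^i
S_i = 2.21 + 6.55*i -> [2.21, 8.76, 15.31, 21.86, 28.41]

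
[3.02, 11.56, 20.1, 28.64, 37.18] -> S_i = 3.02 + 8.54*i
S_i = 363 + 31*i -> [363, 394, 425, 456, 487]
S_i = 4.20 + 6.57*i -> [4.2, 10.77, 17.34, 23.91, 30.48]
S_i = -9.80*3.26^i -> [-9.8, -31.95, -104.15, -339.53, -1106.87]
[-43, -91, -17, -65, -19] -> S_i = Random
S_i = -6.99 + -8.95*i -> [-6.99, -15.94, -24.89, -33.84, -42.79]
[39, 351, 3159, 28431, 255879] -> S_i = 39*9^i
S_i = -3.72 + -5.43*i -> [-3.72, -9.15, -14.58, -20.01, -25.44]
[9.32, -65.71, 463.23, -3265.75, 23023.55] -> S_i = 9.32*(-7.05)^i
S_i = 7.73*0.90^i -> [7.73, 6.96, 6.26, 5.64, 5.07]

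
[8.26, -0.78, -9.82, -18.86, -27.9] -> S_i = 8.26 + -9.04*i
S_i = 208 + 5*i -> [208, 213, 218, 223, 228]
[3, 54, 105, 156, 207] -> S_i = 3 + 51*i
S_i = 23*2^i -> [23, 46, 92, 184, 368]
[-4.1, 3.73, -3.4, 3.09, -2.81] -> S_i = -4.10*(-0.91)^i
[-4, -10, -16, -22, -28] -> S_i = -4 + -6*i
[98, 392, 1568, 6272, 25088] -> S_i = 98*4^i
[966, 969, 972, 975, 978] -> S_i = 966 + 3*i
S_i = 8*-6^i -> [8, -48, 288, -1728, 10368]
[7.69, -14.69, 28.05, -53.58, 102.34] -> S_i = 7.69*(-1.91)^i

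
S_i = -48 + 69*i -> [-48, 21, 90, 159, 228]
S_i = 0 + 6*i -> [0, 6, 12, 18, 24]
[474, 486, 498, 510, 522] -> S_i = 474 + 12*i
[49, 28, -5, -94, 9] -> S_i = Random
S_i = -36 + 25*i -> [-36, -11, 14, 39, 64]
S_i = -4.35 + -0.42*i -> [-4.35, -4.77, -5.19, -5.61, -6.03]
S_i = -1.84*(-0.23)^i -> [-1.84, 0.42, -0.1, 0.02, -0.01]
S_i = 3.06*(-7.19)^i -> [3.06, -22.0, 158.19, -1137.39, 8177.81]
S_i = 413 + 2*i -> [413, 415, 417, 419, 421]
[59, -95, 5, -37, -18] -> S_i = Random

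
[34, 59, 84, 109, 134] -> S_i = 34 + 25*i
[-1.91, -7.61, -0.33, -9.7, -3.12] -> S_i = Random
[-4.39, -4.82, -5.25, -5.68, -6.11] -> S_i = -4.39 + -0.43*i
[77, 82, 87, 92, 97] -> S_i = 77 + 5*i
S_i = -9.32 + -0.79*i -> [-9.32, -10.11, -10.9, -11.69, -12.48]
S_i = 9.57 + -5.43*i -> [9.57, 4.14, -1.29, -6.72, -12.15]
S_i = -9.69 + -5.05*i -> [-9.69, -14.74, -19.79, -24.84, -29.89]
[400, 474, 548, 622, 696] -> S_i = 400 + 74*i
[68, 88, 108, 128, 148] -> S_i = 68 + 20*i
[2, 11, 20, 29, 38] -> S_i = 2 + 9*i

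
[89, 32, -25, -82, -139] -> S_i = 89 + -57*i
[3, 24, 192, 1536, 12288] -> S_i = 3*8^i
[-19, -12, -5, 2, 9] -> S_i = -19 + 7*i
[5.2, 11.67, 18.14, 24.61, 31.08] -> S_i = 5.20 + 6.47*i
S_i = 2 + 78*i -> [2, 80, 158, 236, 314]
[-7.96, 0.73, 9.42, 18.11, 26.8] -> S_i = -7.96 + 8.69*i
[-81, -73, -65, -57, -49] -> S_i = -81 + 8*i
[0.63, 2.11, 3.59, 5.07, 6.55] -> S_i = 0.63 + 1.48*i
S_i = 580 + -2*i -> [580, 578, 576, 574, 572]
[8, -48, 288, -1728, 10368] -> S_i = 8*-6^i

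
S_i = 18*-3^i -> [18, -54, 162, -486, 1458]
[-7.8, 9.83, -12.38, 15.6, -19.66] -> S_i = -7.80*(-1.26)^i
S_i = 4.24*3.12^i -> [4.24, 13.23, 41.27, 128.77, 401.78]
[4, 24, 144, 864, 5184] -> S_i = 4*6^i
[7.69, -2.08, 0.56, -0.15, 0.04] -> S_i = 7.69*(-0.27)^i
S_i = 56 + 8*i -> [56, 64, 72, 80, 88]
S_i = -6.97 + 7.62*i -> [-6.97, 0.65, 8.27, 15.89, 23.51]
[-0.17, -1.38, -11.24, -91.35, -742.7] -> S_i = -0.17*8.13^i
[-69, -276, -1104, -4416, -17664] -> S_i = -69*4^i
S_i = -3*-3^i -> [-3, 9, -27, 81, -243]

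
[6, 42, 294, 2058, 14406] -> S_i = 6*7^i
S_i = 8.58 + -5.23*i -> [8.58, 3.35, -1.88, -7.11, -12.34]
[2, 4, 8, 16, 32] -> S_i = 2*2^i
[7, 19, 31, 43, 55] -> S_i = 7 + 12*i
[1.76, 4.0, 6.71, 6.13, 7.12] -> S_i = Random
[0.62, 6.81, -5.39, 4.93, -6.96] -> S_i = Random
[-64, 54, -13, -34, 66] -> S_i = Random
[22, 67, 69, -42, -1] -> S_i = Random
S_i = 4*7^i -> [4, 28, 196, 1372, 9604]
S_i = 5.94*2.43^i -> [5.94, 14.43, 35.08, 85.23, 207.11]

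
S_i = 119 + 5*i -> [119, 124, 129, 134, 139]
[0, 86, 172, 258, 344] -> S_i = 0 + 86*i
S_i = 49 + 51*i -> [49, 100, 151, 202, 253]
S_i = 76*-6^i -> [76, -456, 2736, -16416, 98496]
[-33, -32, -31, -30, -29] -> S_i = -33 + 1*i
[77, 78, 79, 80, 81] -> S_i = 77 + 1*i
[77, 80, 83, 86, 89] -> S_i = 77 + 3*i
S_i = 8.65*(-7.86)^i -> [8.65, -67.99, 534.39, -4200.33, 33014.62]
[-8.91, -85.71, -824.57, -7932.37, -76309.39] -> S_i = -8.91*9.62^i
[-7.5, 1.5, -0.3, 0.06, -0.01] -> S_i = -7.50*(-0.20)^i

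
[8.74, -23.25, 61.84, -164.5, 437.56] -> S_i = 8.74*(-2.66)^i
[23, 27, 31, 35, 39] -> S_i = 23 + 4*i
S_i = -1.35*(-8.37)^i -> [-1.35, 11.3, -94.58, 791.61, -6625.76]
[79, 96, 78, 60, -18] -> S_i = Random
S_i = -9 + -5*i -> [-9, -14, -19, -24, -29]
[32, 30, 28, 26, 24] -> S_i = 32 + -2*i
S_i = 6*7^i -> [6, 42, 294, 2058, 14406]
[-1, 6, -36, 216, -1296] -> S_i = -1*-6^i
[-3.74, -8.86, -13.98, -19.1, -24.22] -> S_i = -3.74 + -5.12*i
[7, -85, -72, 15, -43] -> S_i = Random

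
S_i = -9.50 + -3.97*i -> [-9.5, -13.47, -17.44, -21.41, -25.38]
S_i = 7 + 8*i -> [7, 15, 23, 31, 39]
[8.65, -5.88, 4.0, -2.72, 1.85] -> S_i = 8.65*(-0.68)^i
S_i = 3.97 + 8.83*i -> [3.97, 12.8, 21.63, 30.46, 39.29]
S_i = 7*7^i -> [7, 49, 343, 2401, 16807]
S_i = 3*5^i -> [3, 15, 75, 375, 1875]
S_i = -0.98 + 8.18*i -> [-0.98, 7.2, 15.38, 23.56, 31.74]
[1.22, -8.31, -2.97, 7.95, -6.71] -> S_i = Random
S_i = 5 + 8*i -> [5, 13, 21, 29, 37]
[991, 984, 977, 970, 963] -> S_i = 991 + -7*i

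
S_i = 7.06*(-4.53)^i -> [7.06, -31.98, 144.88, -656.3, 2973.02]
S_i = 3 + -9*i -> [3, -6, -15, -24, -33]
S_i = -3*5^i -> [-3, -15, -75, -375, -1875]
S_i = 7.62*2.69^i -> [7.62, 20.5, 55.14, 148.32, 398.99]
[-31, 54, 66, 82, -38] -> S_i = Random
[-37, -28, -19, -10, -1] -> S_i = -37 + 9*i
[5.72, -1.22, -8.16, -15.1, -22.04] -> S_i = 5.72 + -6.94*i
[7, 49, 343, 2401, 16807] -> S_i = 7*7^i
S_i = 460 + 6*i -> [460, 466, 472, 478, 484]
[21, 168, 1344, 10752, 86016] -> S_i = 21*8^i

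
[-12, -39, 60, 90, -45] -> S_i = Random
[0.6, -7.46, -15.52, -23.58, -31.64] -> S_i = 0.60 + -8.06*i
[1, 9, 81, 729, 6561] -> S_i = 1*9^i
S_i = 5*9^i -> [5, 45, 405, 3645, 32805]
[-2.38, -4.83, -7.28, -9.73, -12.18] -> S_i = -2.38 + -2.45*i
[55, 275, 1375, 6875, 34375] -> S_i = 55*5^i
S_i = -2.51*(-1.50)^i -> [-2.51, 3.76, -5.65, 8.47, -12.71]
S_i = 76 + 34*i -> [76, 110, 144, 178, 212]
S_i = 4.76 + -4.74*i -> [4.76, 0.02, -4.72, -9.46, -14.2]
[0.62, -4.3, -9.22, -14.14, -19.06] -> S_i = 0.62 + -4.92*i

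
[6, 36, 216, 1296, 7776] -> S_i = 6*6^i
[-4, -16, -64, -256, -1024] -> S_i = -4*4^i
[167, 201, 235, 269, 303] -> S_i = 167 + 34*i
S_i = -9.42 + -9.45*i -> [-9.42, -18.87, -28.32, -37.77, -47.22]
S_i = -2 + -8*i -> [-2, -10, -18, -26, -34]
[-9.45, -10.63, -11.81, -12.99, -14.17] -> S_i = -9.45 + -1.18*i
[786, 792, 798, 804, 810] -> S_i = 786 + 6*i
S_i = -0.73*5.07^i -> [-0.73, -3.7, -18.76, -95.14, -482.34]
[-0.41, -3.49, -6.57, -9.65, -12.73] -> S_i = -0.41 + -3.08*i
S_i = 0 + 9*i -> [0, 9, 18, 27, 36]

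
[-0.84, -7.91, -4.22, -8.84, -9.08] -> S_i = Random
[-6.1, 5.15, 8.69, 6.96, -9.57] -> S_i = Random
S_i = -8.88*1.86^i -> [-8.88, -16.52, -30.72, -57.14, -106.28]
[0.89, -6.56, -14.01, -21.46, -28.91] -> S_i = 0.89 + -7.45*i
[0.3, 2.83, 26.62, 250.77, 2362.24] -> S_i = 0.30*9.42^i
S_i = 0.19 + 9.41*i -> [0.19, 9.6, 19.01, 28.42, 37.83]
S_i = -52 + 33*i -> [-52, -19, 14, 47, 80]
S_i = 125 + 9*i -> [125, 134, 143, 152, 161]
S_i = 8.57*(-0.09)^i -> [8.57, -0.77, 0.07, -0.01, 0.0]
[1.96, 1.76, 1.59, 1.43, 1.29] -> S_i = 1.96*0.90^i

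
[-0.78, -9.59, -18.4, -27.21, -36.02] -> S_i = -0.78 + -8.81*i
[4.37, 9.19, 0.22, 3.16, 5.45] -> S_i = Random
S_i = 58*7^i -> [58, 406, 2842, 19894, 139258]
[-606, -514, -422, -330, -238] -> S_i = -606 + 92*i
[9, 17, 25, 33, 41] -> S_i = 9 + 8*i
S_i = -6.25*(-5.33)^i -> [-6.25, 33.31, -177.56, 946.37, -5044.16]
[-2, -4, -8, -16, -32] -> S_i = -2*2^i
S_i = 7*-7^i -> [7, -49, 343, -2401, 16807]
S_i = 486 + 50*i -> [486, 536, 586, 636, 686]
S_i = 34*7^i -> [34, 238, 1666, 11662, 81634]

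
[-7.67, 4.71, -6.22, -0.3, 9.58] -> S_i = Random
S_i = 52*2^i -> [52, 104, 208, 416, 832]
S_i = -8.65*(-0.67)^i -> [-8.65, 5.8, -3.88, 2.6, -1.74]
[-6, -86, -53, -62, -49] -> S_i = Random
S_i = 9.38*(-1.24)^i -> [9.38, -11.63, 14.42, -17.88, 22.18]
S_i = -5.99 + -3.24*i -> [-5.99, -9.23, -12.47, -15.71, -18.95]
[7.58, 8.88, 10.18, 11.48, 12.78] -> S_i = 7.58 + 1.30*i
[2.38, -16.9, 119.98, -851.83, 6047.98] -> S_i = 2.38*(-7.10)^i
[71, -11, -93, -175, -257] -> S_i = 71 + -82*i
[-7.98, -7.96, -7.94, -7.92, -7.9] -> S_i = -7.98 + 0.02*i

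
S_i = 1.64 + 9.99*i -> [1.64, 11.63, 21.62, 31.61, 41.6]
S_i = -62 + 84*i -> [-62, 22, 106, 190, 274]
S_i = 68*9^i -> [68, 612, 5508, 49572, 446148]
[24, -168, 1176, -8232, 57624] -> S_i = 24*-7^i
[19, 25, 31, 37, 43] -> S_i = 19 + 6*i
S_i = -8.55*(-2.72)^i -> [-8.55, 23.26, -63.26, 172.06, -468.0]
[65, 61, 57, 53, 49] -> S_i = 65 + -4*i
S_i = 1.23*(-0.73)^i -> [1.23, -0.9, 0.66, -0.48, 0.35]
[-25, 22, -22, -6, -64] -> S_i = Random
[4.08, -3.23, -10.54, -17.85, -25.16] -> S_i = 4.08 + -7.31*i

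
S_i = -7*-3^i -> [-7, 21, -63, 189, -567]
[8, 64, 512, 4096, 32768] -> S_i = 8*8^i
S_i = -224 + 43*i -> [-224, -181, -138, -95, -52]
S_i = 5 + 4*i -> [5, 9, 13, 17, 21]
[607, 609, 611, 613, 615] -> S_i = 607 + 2*i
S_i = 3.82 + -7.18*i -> [3.82, -3.36, -10.54, -17.72, -24.9]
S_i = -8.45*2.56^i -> [-8.45, -21.63, -55.38, -141.77, -362.92]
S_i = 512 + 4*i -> [512, 516, 520, 524, 528]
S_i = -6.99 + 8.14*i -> [-6.99, 1.15, 9.29, 17.43, 25.57]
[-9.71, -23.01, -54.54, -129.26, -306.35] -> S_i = -9.71*2.37^i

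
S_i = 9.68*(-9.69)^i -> [9.68, -93.8, 908.91, -8807.38, 85343.5]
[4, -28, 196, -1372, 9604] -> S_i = 4*-7^i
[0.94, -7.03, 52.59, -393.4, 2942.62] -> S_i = 0.94*(-7.48)^i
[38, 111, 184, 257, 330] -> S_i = 38 + 73*i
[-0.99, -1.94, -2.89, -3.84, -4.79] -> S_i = -0.99 + -0.95*i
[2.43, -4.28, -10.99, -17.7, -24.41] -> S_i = 2.43 + -6.71*i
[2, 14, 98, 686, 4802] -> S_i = 2*7^i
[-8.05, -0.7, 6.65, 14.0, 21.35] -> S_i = -8.05 + 7.35*i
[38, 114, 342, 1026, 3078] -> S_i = 38*3^i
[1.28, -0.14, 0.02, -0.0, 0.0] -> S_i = 1.28*(-0.11)^i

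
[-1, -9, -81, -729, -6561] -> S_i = -1*9^i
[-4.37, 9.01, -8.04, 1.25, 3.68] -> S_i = Random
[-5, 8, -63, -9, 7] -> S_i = Random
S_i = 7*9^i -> [7, 63, 567, 5103, 45927]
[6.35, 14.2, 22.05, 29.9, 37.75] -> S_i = 6.35 + 7.85*i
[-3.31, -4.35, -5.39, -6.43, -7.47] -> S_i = -3.31 + -1.04*i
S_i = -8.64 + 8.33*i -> [-8.64, -0.31, 8.02, 16.35, 24.68]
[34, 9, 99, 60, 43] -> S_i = Random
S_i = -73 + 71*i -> [-73, -2, 69, 140, 211]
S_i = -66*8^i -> [-66, -528, -4224, -33792, -270336]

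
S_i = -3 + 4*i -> [-3, 1, 5, 9, 13]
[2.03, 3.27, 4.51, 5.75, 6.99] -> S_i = 2.03 + 1.24*i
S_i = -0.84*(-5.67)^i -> [-0.84, 4.76, -27.01, 153.12, -868.18]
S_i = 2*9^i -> [2, 18, 162, 1458, 13122]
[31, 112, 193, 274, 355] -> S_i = 31 + 81*i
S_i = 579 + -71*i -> [579, 508, 437, 366, 295]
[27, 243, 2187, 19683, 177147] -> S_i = 27*9^i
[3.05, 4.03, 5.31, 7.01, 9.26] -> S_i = 3.05*1.32^i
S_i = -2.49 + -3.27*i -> [-2.49, -5.76, -9.03, -12.3, -15.57]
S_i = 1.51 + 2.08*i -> [1.51, 3.59, 5.67, 7.75, 9.83]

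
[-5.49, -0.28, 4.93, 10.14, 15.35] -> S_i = -5.49 + 5.21*i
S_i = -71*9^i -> [-71, -639, -5751, -51759, -465831]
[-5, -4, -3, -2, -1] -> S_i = -5 + 1*i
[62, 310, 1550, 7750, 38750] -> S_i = 62*5^i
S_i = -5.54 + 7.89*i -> [-5.54, 2.35, 10.24, 18.13, 26.02]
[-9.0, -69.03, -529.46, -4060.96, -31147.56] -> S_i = -9.00*7.67^i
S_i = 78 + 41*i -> [78, 119, 160, 201, 242]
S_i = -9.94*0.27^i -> [-9.94, -2.68, -0.72, -0.2, -0.05]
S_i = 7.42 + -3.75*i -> [7.42, 3.67, -0.08, -3.83, -7.58]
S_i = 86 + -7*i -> [86, 79, 72, 65, 58]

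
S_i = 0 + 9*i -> [0, 9, 18, 27, 36]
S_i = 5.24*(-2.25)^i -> [5.24, -11.79, 26.53, -59.69, 134.3]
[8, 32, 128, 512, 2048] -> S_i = 8*4^i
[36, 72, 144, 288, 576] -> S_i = 36*2^i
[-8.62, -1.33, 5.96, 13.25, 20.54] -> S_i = -8.62 + 7.29*i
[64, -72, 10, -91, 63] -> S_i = Random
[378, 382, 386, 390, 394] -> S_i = 378 + 4*i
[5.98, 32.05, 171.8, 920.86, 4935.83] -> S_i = 5.98*5.36^i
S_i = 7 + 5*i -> [7, 12, 17, 22, 27]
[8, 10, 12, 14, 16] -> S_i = 8 + 2*i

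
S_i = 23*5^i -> [23, 115, 575, 2875, 14375]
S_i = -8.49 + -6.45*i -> [-8.49, -14.94, -21.39, -27.84, -34.29]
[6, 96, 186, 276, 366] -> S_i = 6 + 90*i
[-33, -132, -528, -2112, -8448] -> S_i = -33*4^i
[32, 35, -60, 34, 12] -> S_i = Random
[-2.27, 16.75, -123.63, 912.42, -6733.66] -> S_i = -2.27*(-7.38)^i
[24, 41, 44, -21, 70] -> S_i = Random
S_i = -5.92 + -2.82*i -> [-5.92, -8.74, -11.56, -14.38, -17.2]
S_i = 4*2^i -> [4, 8, 16, 32, 64]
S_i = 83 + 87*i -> [83, 170, 257, 344, 431]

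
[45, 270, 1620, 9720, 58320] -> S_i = 45*6^i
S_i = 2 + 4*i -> [2, 6, 10, 14, 18]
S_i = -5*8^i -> [-5, -40, -320, -2560, -20480]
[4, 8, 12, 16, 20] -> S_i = 4 + 4*i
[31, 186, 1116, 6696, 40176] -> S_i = 31*6^i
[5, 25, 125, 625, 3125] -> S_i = 5*5^i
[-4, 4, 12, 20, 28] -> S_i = -4 + 8*i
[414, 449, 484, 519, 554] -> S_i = 414 + 35*i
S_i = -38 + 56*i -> [-38, 18, 74, 130, 186]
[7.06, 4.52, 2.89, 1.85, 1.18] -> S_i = 7.06*0.64^i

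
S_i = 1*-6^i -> [1, -6, 36, -216, 1296]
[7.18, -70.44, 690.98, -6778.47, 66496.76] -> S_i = 7.18*(-9.81)^i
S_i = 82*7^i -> [82, 574, 4018, 28126, 196882]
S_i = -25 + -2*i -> [-25, -27, -29, -31, -33]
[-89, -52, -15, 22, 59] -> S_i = -89 + 37*i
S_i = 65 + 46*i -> [65, 111, 157, 203, 249]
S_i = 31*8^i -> [31, 248, 1984, 15872, 126976]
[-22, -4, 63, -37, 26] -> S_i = Random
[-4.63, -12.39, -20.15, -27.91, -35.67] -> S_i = -4.63 + -7.76*i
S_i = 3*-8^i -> [3, -24, 192, -1536, 12288]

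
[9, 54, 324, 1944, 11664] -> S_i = 9*6^i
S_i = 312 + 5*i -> [312, 317, 322, 327, 332]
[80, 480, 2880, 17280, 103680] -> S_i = 80*6^i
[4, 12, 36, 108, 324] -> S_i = 4*3^i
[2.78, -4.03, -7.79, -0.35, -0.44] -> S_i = Random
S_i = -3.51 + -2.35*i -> [-3.51, -5.86, -8.21, -10.56, -12.91]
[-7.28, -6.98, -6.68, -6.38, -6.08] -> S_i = -7.28 + 0.30*i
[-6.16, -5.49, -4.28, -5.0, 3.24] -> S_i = Random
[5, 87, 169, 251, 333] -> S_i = 5 + 82*i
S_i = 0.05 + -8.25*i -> [0.05, -8.2, -16.45, -24.7, -32.95]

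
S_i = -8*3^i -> [-8, -24, -72, -216, -648]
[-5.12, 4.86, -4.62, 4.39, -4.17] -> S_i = -5.12*(-0.95)^i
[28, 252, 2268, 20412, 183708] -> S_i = 28*9^i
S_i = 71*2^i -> [71, 142, 284, 568, 1136]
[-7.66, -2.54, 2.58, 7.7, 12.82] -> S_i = -7.66 + 5.12*i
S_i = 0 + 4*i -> [0, 4, 8, 12, 16]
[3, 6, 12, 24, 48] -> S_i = 3*2^i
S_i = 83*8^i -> [83, 664, 5312, 42496, 339968]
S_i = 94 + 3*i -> [94, 97, 100, 103, 106]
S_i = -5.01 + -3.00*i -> [-5.01, -8.01, -11.01, -14.01, -17.01]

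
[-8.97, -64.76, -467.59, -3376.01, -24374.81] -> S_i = -8.97*7.22^i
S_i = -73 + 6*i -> [-73, -67, -61, -55, -49]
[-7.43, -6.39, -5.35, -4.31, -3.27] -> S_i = -7.43 + 1.04*i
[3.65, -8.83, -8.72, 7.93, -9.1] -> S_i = Random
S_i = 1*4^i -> [1, 4, 16, 64, 256]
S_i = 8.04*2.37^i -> [8.04, 19.05, 45.16, 107.03, 253.66]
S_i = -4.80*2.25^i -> [-4.8, -10.8, -24.3, -54.68, -123.02]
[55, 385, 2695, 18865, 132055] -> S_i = 55*7^i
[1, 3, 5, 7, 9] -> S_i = 1 + 2*i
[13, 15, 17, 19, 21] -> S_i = 13 + 2*i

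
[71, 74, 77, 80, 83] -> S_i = 71 + 3*i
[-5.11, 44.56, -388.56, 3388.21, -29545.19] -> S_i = -5.11*(-8.72)^i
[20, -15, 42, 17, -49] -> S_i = Random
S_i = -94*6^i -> [-94, -564, -3384, -20304, -121824]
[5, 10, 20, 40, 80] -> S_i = 5*2^i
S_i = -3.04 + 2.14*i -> [-3.04, -0.9, 1.24, 3.38, 5.52]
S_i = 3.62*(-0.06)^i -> [3.62, -0.22, 0.01, -0.0, 0.0]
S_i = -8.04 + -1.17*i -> [-8.04, -9.21, -10.38, -11.55, -12.72]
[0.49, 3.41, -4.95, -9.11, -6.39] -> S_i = Random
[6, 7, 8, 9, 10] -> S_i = 6 + 1*i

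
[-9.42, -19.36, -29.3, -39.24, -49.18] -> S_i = -9.42 + -9.94*i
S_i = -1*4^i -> [-1, -4, -16, -64, -256]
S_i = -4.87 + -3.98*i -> [-4.87, -8.85, -12.83, -16.81, -20.79]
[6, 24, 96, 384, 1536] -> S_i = 6*4^i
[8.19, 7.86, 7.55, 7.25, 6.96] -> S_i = 8.19*0.96^i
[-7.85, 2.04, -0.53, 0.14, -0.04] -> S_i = -7.85*(-0.26)^i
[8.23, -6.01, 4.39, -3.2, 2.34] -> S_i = 8.23*(-0.73)^i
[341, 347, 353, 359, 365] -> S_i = 341 + 6*i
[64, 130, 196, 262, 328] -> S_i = 64 + 66*i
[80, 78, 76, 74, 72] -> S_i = 80 + -2*i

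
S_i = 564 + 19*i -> [564, 583, 602, 621, 640]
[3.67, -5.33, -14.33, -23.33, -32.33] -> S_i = 3.67 + -9.00*i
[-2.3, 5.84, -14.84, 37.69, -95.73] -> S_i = -2.30*(-2.54)^i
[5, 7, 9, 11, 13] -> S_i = 5 + 2*i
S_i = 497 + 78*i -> [497, 575, 653, 731, 809]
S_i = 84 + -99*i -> [84, -15, -114, -213, -312]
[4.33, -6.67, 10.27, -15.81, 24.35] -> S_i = 4.33*(-1.54)^i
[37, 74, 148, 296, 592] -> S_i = 37*2^i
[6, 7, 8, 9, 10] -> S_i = 6 + 1*i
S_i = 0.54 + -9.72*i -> [0.54, -9.18, -18.9, -28.62, -38.34]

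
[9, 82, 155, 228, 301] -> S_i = 9 + 73*i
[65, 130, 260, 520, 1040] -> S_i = 65*2^i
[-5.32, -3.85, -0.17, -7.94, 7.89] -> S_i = Random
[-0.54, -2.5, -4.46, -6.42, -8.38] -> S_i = -0.54 + -1.96*i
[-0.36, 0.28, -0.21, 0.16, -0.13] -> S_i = -0.36*(-0.77)^i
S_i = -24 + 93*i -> [-24, 69, 162, 255, 348]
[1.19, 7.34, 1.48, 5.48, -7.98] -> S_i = Random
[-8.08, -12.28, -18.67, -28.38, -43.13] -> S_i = -8.08*1.52^i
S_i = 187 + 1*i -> [187, 188, 189, 190, 191]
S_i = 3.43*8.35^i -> [3.43, 28.64, 239.15, 1996.89, 16674.01]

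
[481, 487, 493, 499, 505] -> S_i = 481 + 6*i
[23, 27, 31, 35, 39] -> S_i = 23 + 4*i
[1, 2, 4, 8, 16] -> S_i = 1*2^i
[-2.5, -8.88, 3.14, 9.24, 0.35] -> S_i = Random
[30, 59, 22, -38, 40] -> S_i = Random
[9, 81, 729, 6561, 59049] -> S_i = 9*9^i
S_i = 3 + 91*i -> [3, 94, 185, 276, 367]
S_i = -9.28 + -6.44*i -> [-9.28, -15.72, -22.16, -28.6, -35.04]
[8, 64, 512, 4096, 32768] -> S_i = 8*8^i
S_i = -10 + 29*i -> [-10, 19, 48, 77, 106]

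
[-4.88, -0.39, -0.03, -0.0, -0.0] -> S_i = -4.88*0.08^i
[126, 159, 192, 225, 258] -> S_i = 126 + 33*i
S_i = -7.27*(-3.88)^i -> [-7.27, 28.21, -109.45, 424.65, -1647.64]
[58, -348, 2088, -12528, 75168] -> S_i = 58*-6^i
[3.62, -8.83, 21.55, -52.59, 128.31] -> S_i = 3.62*(-2.44)^i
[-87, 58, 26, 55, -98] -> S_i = Random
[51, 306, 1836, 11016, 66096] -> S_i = 51*6^i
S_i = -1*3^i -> [-1, -3, -9, -27, -81]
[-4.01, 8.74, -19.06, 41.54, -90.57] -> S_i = -4.01*(-2.18)^i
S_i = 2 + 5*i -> [2, 7, 12, 17, 22]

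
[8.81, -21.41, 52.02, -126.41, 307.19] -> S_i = 8.81*(-2.43)^i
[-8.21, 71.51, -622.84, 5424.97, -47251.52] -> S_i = -8.21*(-8.71)^i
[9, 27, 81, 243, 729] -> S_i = 9*3^i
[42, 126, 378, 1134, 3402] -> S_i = 42*3^i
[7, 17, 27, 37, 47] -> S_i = 7 + 10*i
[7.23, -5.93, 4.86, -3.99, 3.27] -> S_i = 7.23*(-0.82)^i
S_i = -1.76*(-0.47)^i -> [-1.76, 0.83, -0.39, 0.18, -0.09]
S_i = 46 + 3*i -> [46, 49, 52, 55, 58]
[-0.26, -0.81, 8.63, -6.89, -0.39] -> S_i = Random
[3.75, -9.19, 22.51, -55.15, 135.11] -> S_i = 3.75*(-2.45)^i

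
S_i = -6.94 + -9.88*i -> [-6.94, -16.82, -26.7, -36.58, -46.46]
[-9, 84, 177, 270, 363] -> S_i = -9 + 93*i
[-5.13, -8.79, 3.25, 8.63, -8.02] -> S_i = Random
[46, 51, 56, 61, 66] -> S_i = 46 + 5*i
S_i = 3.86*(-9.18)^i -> [3.86, -35.43, 325.29, -2986.18, 27413.09]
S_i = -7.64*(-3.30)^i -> [-7.64, 25.21, -83.2, 274.56, -906.04]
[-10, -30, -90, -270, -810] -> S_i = -10*3^i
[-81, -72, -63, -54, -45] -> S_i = -81 + 9*i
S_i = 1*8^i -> [1, 8, 64, 512, 4096]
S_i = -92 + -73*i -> [-92, -165, -238, -311, -384]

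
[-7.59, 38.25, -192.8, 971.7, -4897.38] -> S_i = -7.59*(-5.04)^i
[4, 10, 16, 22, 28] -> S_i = 4 + 6*i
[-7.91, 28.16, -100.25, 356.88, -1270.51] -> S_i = -7.91*(-3.56)^i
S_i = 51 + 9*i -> [51, 60, 69, 78, 87]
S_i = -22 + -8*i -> [-22, -30, -38, -46, -54]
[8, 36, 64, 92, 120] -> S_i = 8 + 28*i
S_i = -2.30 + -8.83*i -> [-2.3, -11.13, -19.96, -28.79, -37.62]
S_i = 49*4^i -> [49, 196, 784, 3136, 12544]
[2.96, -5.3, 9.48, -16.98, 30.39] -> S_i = 2.96*(-1.79)^i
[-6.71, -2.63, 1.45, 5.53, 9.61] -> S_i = -6.71 + 4.08*i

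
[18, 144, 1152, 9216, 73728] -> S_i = 18*8^i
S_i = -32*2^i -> [-32, -64, -128, -256, -512]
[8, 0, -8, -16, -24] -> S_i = 8 + -8*i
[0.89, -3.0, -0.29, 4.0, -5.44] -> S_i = Random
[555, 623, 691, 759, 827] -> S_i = 555 + 68*i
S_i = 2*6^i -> [2, 12, 72, 432, 2592]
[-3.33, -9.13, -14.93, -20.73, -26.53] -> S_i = -3.33 + -5.80*i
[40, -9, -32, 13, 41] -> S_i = Random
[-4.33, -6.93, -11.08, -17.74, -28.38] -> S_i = -4.33*1.60^i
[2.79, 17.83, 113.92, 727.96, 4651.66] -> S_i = 2.79*6.39^i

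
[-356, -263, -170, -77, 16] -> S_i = -356 + 93*i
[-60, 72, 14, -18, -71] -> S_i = Random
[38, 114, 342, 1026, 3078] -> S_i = 38*3^i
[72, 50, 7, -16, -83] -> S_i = Random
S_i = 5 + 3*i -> [5, 8, 11, 14, 17]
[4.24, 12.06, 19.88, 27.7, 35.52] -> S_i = 4.24 + 7.82*i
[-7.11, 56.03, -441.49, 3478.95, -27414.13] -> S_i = -7.11*(-7.88)^i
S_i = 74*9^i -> [74, 666, 5994, 53946, 485514]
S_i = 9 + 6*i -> [9, 15, 21, 27, 33]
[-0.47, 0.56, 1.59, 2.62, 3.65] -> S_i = -0.47 + 1.03*i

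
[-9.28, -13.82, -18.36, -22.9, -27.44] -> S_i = -9.28 + -4.54*i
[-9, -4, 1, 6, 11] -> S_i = -9 + 5*i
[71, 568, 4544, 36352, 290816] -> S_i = 71*8^i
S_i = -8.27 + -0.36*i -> [-8.27, -8.63, -8.99, -9.35, -9.71]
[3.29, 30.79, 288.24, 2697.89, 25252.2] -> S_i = 3.29*9.36^i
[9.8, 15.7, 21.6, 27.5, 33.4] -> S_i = 9.80 + 5.90*i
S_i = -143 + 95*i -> [-143, -48, 47, 142, 237]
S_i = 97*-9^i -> [97, -873, 7857, -70713, 636417]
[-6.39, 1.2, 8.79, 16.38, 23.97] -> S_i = -6.39 + 7.59*i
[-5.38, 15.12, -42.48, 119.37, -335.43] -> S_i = -5.38*(-2.81)^i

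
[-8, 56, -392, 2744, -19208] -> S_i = -8*-7^i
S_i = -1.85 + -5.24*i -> [-1.85, -7.09, -12.33, -17.57, -22.81]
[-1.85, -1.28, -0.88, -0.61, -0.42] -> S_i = -1.85*0.69^i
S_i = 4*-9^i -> [4, -36, 324, -2916, 26244]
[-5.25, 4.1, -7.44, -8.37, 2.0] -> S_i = Random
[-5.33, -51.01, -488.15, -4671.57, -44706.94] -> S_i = -5.33*9.57^i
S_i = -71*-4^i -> [-71, 284, -1136, 4544, -18176]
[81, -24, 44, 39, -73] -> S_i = Random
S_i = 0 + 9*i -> [0, 9, 18, 27, 36]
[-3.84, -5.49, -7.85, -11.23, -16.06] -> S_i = -3.84*1.43^i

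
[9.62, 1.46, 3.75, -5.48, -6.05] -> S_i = Random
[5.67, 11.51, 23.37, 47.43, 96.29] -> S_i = 5.67*2.03^i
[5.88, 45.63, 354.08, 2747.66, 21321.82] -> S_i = 5.88*7.76^i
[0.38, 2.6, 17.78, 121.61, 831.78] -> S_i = 0.38*6.84^i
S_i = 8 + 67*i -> [8, 75, 142, 209, 276]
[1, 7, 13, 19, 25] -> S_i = 1 + 6*i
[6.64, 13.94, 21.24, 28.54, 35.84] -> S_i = 6.64 + 7.30*i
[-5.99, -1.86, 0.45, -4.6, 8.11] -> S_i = Random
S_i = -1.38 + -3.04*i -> [-1.38, -4.42, -7.46, -10.5, -13.54]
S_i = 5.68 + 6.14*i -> [5.68, 11.82, 17.96, 24.1, 30.24]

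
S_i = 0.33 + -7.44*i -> [0.33, -7.11, -14.55, -21.99, -29.43]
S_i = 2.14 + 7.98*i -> [2.14, 10.12, 18.1, 26.08, 34.06]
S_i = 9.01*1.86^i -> [9.01, 16.76, 31.17, 57.98, 107.84]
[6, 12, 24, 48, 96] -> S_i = 6*2^i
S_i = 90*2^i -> [90, 180, 360, 720, 1440]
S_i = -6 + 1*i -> [-6, -5, -4, -3, -2]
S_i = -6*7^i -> [-6, -42, -294, -2058, -14406]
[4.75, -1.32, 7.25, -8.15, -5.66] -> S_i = Random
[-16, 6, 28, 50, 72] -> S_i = -16 + 22*i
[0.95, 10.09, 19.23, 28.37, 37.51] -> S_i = 0.95 + 9.14*i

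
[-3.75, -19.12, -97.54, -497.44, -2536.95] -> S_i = -3.75*5.10^i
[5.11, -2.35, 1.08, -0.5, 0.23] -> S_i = 5.11*(-0.46)^i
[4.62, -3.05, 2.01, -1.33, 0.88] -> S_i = 4.62*(-0.66)^i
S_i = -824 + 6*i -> [-824, -818, -812, -806, -800]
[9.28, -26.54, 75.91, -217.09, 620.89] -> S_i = 9.28*(-2.86)^i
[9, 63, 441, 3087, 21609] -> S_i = 9*7^i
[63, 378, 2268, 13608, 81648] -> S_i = 63*6^i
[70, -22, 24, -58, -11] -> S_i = Random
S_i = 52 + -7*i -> [52, 45, 38, 31, 24]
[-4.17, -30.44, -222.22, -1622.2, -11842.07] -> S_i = -4.17*7.30^i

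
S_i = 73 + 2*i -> [73, 75, 77, 79, 81]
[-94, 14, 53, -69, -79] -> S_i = Random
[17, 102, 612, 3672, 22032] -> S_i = 17*6^i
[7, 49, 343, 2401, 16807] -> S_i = 7*7^i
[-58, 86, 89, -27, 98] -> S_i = Random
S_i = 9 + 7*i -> [9, 16, 23, 30, 37]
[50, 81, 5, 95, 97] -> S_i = Random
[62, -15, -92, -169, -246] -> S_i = 62 + -77*i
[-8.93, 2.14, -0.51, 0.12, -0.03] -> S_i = -8.93*(-0.24)^i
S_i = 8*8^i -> [8, 64, 512, 4096, 32768]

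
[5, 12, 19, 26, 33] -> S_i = 5 + 7*i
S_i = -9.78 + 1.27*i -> [-9.78, -8.51, -7.24, -5.97, -4.7]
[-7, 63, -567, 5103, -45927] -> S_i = -7*-9^i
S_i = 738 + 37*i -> [738, 775, 812, 849, 886]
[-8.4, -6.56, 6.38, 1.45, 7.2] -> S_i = Random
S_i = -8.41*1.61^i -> [-8.41, -13.54, -21.8, -35.1, -56.51]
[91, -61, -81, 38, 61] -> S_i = Random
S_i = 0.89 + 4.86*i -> [0.89, 5.75, 10.61, 15.47, 20.33]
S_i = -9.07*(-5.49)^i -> [-9.07, 49.79, -273.37, 1500.81, -8239.42]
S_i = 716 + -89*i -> [716, 627, 538, 449, 360]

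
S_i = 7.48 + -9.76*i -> [7.48, -2.28, -12.04, -21.8, -31.56]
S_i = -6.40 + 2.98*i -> [-6.4, -3.42, -0.44, 2.54, 5.52]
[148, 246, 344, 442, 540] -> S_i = 148 + 98*i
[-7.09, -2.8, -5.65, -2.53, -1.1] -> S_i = Random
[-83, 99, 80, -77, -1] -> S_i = Random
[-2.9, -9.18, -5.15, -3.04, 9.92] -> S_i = Random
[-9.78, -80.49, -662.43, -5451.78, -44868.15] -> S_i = -9.78*8.23^i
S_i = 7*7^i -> [7, 49, 343, 2401, 16807]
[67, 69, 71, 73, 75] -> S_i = 67 + 2*i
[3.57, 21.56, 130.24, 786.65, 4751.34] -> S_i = 3.57*6.04^i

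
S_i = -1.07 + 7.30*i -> [-1.07, 6.23, 13.53, 20.83, 28.13]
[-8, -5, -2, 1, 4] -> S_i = -8 + 3*i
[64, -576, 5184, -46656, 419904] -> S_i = 64*-9^i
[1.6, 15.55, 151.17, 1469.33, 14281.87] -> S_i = 1.60*9.72^i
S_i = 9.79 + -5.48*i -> [9.79, 4.31, -1.17, -6.65, -12.13]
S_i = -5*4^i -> [-5, -20, -80, -320, -1280]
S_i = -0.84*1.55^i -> [-0.84, -1.3, -2.02, -3.13, -4.85]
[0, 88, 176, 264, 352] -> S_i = 0 + 88*i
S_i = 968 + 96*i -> [968, 1064, 1160, 1256, 1352]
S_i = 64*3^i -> [64, 192, 576, 1728, 5184]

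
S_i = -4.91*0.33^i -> [-4.91, -1.62, -0.53, -0.18, -0.06]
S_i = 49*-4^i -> [49, -196, 784, -3136, 12544]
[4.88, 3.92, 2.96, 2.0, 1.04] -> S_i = 4.88 + -0.96*i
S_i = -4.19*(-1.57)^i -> [-4.19, 6.58, -10.33, 16.21, -25.46]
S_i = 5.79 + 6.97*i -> [5.79, 12.76, 19.73, 26.7, 33.67]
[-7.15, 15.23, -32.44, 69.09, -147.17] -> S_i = -7.15*(-2.13)^i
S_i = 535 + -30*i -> [535, 505, 475, 445, 415]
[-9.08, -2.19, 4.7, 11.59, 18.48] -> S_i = -9.08 + 6.89*i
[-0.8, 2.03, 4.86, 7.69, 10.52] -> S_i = -0.80 + 2.83*i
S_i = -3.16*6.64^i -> [-3.16, -20.98, -139.32, -925.11, -6142.7]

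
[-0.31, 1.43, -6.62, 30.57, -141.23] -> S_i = -0.31*(-4.62)^i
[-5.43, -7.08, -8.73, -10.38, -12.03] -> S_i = -5.43 + -1.65*i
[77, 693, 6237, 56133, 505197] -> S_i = 77*9^i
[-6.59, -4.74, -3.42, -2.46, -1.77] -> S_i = -6.59*0.72^i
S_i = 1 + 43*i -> [1, 44, 87, 130, 173]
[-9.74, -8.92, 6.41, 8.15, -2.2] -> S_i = Random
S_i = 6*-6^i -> [6, -36, 216, -1296, 7776]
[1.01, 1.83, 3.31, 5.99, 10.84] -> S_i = 1.01*1.81^i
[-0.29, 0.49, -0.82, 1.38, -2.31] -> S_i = -0.29*(-1.68)^i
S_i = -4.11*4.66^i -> [-4.11, -19.15, -89.25, -415.91, -1938.14]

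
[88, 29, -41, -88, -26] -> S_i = Random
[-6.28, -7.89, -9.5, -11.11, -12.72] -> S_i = -6.28 + -1.61*i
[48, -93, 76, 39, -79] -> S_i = Random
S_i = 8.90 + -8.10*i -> [8.9, 0.8, -7.3, -15.4, -23.5]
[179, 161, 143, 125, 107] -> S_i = 179 + -18*i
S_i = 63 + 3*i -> [63, 66, 69, 72, 75]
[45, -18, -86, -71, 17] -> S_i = Random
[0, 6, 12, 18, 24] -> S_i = 0 + 6*i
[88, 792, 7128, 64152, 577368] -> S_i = 88*9^i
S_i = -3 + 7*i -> [-3, 4, 11, 18, 25]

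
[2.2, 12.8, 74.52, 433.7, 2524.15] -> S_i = 2.20*5.82^i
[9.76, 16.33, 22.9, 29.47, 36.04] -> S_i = 9.76 + 6.57*i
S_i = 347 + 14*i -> [347, 361, 375, 389, 403]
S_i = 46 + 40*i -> [46, 86, 126, 166, 206]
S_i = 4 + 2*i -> [4, 6, 8, 10, 12]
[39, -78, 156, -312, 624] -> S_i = 39*-2^i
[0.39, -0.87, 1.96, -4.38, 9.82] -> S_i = 0.39*(-2.24)^i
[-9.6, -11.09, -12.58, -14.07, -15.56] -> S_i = -9.60 + -1.49*i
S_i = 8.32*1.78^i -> [8.32, 14.81, 26.36, 46.92, 83.52]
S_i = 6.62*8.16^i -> [6.62, 54.02, 440.8, 3596.9, 29350.71]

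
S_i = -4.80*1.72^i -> [-4.8, -8.26, -14.2, -24.42, -42.01]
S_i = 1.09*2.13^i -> [1.09, 2.32, 4.95, 10.53, 22.44]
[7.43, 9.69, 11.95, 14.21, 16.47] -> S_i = 7.43 + 2.26*i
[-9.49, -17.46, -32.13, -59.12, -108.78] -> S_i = -9.49*1.84^i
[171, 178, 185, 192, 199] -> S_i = 171 + 7*i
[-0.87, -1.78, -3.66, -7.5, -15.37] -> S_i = -0.87*2.05^i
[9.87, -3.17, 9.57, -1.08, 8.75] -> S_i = Random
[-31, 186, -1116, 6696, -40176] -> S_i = -31*-6^i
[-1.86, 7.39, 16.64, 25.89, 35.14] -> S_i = -1.86 + 9.25*i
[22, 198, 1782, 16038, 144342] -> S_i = 22*9^i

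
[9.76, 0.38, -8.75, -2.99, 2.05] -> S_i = Random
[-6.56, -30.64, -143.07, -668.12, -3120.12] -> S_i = -6.56*4.67^i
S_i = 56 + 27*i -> [56, 83, 110, 137, 164]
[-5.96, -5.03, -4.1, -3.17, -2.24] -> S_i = -5.96 + 0.93*i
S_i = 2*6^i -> [2, 12, 72, 432, 2592]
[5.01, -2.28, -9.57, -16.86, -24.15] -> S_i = 5.01 + -7.29*i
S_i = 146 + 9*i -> [146, 155, 164, 173, 182]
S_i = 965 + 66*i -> [965, 1031, 1097, 1163, 1229]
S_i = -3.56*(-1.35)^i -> [-3.56, 4.81, -6.49, 8.76, -11.82]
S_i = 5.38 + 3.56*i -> [5.38, 8.94, 12.5, 16.06, 19.62]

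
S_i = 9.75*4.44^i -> [9.75, 43.29, 192.21, 853.4, 3789.1]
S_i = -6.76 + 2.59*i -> [-6.76, -4.17, -1.58, 1.01, 3.6]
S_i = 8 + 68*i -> [8, 76, 144, 212, 280]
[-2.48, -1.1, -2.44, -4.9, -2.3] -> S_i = Random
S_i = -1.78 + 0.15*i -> [-1.78, -1.63, -1.48, -1.33, -1.18]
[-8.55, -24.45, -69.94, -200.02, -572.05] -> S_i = -8.55*2.86^i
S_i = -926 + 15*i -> [-926, -911, -896, -881, -866]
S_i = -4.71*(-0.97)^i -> [-4.71, 4.57, -4.43, 4.3, -4.17]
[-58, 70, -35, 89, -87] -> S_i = Random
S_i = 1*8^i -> [1, 8, 64, 512, 4096]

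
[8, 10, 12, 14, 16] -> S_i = 8 + 2*i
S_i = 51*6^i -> [51, 306, 1836, 11016, 66096]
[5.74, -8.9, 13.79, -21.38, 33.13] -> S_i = 5.74*(-1.55)^i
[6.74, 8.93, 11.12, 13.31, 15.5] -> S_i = 6.74 + 2.19*i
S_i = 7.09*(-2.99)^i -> [7.09, -21.2, 63.39, -189.52, 566.67]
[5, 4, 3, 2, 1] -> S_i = 5 + -1*i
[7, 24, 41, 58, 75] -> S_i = 7 + 17*i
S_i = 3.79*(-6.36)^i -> [3.79, -24.1, 153.3, -975.01, 6201.08]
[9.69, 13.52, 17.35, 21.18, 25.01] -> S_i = 9.69 + 3.83*i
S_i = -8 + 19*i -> [-8, 11, 30, 49, 68]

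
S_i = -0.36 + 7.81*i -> [-0.36, 7.45, 15.26, 23.07, 30.88]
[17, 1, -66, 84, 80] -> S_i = Random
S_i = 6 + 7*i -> [6, 13, 20, 27, 34]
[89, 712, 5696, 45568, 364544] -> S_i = 89*8^i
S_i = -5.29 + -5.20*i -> [-5.29, -10.49, -15.69, -20.89, -26.09]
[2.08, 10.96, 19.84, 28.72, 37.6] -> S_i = 2.08 + 8.88*i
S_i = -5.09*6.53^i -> [-5.09, -33.24, -217.04, -1417.29, -9254.87]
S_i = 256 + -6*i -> [256, 250, 244, 238, 232]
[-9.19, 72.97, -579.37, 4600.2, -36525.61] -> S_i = -9.19*(-7.94)^i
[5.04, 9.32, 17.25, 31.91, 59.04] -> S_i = 5.04*1.85^i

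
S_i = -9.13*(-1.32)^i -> [-9.13, 12.05, -15.91, 21.0, -27.72]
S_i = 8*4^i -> [8, 32, 128, 512, 2048]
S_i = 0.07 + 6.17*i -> [0.07, 6.24, 12.41, 18.58, 24.75]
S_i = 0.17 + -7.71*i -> [0.17, -7.54, -15.25, -22.96, -30.67]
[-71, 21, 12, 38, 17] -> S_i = Random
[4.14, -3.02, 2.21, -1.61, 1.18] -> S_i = 4.14*(-0.73)^i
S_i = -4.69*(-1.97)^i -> [-4.69, 9.24, -18.2, 35.86, -70.64]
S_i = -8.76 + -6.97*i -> [-8.76, -15.73, -22.7, -29.67, -36.64]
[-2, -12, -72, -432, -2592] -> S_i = -2*6^i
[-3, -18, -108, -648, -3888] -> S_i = -3*6^i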